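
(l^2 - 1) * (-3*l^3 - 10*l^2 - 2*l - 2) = -3*l^5 - 10*l^4 + l^3 + 8*l^2 + 2*l + 2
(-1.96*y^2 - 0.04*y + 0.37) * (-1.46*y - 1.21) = 2.8616*y^3 + 2.43*y^2 - 0.4918*y - 0.4477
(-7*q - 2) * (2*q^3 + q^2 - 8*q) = -14*q^4 - 11*q^3 + 54*q^2 + 16*q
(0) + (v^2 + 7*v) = v^2 + 7*v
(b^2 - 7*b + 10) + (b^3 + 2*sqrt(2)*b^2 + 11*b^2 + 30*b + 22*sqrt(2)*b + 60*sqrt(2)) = b^3 + 2*sqrt(2)*b^2 + 12*b^2 + 23*b + 22*sqrt(2)*b + 10 + 60*sqrt(2)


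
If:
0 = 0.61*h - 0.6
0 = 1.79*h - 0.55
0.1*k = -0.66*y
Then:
No Solution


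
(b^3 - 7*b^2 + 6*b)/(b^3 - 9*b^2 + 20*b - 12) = b/(b - 2)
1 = 1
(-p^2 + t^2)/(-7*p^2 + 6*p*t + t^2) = (p + t)/(7*p + t)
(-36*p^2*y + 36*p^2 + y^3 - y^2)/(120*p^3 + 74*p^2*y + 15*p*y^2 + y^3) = (-6*p*y + 6*p + y^2 - y)/(20*p^2 + 9*p*y + y^2)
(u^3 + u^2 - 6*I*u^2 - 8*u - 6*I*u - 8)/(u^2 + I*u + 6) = (u^2 + u*(1 - 4*I) - 4*I)/(u + 3*I)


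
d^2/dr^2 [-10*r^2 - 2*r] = -20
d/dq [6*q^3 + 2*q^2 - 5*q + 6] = 18*q^2 + 4*q - 5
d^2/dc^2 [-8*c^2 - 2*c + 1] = -16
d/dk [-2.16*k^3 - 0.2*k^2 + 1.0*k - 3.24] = -6.48*k^2 - 0.4*k + 1.0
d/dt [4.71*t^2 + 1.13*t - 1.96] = 9.42*t + 1.13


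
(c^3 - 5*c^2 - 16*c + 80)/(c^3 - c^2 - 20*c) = (c - 4)/c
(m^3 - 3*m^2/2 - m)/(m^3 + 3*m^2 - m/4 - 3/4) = 2*m*(m - 2)/(2*m^2 + 5*m - 3)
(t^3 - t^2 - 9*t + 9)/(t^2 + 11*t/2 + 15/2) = 2*(t^2 - 4*t + 3)/(2*t + 5)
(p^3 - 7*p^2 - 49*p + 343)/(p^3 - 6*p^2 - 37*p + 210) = (p^2 - 49)/(p^2 + p - 30)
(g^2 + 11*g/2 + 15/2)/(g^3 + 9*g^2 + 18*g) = (g + 5/2)/(g*(g + 6))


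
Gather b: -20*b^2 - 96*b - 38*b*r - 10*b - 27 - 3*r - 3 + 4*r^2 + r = -20*b^2 + b*(-38*r - 106) + 4*r^2 - 2*r - 30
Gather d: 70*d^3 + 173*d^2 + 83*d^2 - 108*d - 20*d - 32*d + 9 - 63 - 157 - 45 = 70*d^3 + 256*d^2 - 160*d - 256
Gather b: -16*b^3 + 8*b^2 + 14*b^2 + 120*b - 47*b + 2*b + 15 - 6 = -16*b^3 + 22*b^2 + 75*b + 9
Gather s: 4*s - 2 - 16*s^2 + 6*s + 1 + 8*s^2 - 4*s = -8*s^2 + 6*s - 1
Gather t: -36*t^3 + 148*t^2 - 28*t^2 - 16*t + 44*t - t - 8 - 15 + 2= -36*t^3 + 120*t^2 + 27*t - 21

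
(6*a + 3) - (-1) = 6*a + 4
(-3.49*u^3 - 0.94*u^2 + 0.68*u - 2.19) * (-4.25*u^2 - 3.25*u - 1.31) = 14.8325*u^5 + 15.3375*u^4 + 4.7369*u^3 + 8.3289*u^2 + 6.2267*u + 2.8689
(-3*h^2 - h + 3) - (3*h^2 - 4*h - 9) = -6*h^2 + 3*h + 12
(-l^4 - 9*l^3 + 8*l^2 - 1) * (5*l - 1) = -5*l^5 - 44*l^4 + 49*l^3 - 8*l^2 - 5*l + 1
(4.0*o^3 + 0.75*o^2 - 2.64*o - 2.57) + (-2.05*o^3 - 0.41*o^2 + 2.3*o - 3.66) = 1.95*o^3 + 0.34*o^2 - 0.34*o - 6.23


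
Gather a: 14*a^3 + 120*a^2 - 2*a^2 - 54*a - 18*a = 14*a^3 + 118*a^2 - 72*a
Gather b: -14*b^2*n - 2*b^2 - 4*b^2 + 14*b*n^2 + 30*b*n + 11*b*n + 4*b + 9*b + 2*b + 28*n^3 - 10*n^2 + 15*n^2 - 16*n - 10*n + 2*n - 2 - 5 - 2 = b^2*(-14*n - 6) + b*(14*n^2 + 41*n + 15) + 28*n^3 + 5*n^2 - 24*n - 9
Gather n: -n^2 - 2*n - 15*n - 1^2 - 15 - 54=-n^2 - 17*n - 70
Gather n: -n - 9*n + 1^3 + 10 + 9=20 - 10*n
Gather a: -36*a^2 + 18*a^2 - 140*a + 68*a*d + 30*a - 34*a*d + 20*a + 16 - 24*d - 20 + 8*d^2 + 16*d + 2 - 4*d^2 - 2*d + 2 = -18*a^2 + a*(34*d - 90) + 4*d^2 - 10*d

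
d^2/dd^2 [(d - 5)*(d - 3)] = 2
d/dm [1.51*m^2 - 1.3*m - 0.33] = 3.02*m - 1.3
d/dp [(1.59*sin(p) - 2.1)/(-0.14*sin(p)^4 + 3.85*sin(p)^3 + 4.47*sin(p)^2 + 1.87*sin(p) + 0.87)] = (0.6678*sin(p)^4 - 13.419*sin(p)^3 + 17.1477*sin(p)^2 + 18.774*sin(p) + 5.3103)*cos(p)/(0.0196*sin(p)^8 - 1.078*sin(p)^7 + 13.5709*sin(p)^6 + 33.8954*sin(p)^5 + 34.1363*sin(p)^4 + 23.4168*sin(p)^3 + 11.2747*sin(p)^2 + 3.2538*sin(p) + 0.7569)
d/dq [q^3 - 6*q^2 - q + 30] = 3*q^2 - 12*q - 1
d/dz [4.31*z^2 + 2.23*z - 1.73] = 8.62*z + 2.23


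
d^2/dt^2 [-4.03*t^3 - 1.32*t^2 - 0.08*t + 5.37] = -24.18*t - 2.64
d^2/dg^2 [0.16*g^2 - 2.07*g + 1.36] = 0.320000000000000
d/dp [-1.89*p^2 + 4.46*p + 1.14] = 4.46 - 3.78*p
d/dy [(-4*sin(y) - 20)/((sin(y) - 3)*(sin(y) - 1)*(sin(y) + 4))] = 4*(2*sin(y)^3 + 15*sin(y)^2 - 77)*cos(y)/((sin(y) - 3)^2*(sin(y) - 1)^2*(sin(y) + 4)^2)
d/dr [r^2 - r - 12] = 2*r - 1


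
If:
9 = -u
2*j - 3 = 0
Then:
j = 3/2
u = -9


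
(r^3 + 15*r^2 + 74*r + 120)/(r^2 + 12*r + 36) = (r^2 + 9*r + 20)/(r + 6)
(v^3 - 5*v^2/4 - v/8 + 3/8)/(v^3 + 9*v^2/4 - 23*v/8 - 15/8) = (4*v^2 - 7*v + 3)/(4*v^2 + 7*v - 15)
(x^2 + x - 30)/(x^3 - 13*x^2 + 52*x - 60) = (x + 6)/(x^2 - 8*x + 12)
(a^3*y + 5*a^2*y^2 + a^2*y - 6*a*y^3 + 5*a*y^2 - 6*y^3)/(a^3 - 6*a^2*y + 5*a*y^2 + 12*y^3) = y*(a^3 + 5*a^2*y + a^2 - 6*a*y^2 + 5*a*y - 6*y^2)/(a^3 - 6*a^2*y + 5*a*y^2 + 12*y^3)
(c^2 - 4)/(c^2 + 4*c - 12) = (c + 2)/(c + 6)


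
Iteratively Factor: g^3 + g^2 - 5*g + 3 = (g + 3)*(g^2 - 2*g + 1) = (g - 1)*(g + 3)*(g - 1)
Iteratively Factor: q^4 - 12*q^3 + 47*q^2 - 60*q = (q)*(q^3 - 12*q^2 + 47*q - 60) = q*(q - 3)*(q^2 - 9*q + 20) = q*(q - 5)*(q - 3)*(q - 4)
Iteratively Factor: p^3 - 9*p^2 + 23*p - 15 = (p - 5)*(p^2 - 4*p + 3) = (p - 5)*(p - 1)*(p - 3)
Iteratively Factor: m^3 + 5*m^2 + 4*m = (m + 1)*(m^2 + 4*m) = m*(m + 1)*(m + 4)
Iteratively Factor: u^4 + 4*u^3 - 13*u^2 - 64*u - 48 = (u + 4)*(u^3 - 13*u - 12) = (u + 3)*(u + 4)*(u^2 - 3*u - 4) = (u + 1)*(u + 3)*(u + 4)*(u - 4)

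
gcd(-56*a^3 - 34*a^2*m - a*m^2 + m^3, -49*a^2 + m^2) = 7*a - m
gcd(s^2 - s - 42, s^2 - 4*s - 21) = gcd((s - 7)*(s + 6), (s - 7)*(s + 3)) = s - 7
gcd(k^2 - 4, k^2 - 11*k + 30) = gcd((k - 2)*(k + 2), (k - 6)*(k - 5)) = 1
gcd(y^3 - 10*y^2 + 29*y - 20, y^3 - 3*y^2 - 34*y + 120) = y^2 - 9*y + 20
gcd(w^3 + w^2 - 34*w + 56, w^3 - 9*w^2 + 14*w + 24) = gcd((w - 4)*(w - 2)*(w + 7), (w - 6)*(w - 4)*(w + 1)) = w - 4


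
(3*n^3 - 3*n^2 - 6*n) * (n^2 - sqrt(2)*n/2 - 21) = 3*n^5 - 3*n^4 - 3*sqrt(2)*n^4/2 - 69*n^3 + 3*sqrt(2)*n^3/2 + 3*sqrt(2)*n^2 + 63*n^2 + 126*n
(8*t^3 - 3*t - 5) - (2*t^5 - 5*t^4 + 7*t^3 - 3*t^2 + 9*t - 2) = -2*t^5 + 5*t^4 + t^3 + 3*t^2 - 12*t - 3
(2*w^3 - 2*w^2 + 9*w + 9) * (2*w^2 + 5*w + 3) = 4*w^5 + 6*w^4 + 14*w^3 + 57*w^2 + 72*w + 27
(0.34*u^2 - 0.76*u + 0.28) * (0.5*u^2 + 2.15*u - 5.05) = 0.17*u^4 + 0.351*u^3 - 3.211*u^2 + 4.44*u - 1.414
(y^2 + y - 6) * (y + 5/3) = y^3 + 8*y^2/3 - 13*y/3 - 10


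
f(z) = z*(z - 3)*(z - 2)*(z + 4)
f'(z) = z*(z - 3)*(z - 2) + z*(z - 3)*(z + 4) + z*(z - 2)*(z + 4) + (z - 3)*(z - 2)*(z + 4) = 4*z^3 - 3*z^2 - 28*z + 24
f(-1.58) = -62.69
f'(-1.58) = 44.97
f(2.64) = -4.04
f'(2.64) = 2.77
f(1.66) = 4.28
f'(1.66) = -12.45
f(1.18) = 9.12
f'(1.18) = -6.65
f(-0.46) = -13.86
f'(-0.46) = 35.86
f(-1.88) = -75.46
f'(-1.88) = 39.46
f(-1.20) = -45.16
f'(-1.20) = 46.37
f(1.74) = 3.27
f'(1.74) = -12.73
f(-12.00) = 20160.00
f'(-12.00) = -6984.00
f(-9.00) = 5940.00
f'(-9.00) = -2883.00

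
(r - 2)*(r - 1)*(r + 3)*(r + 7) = r^4 + 7*r^3 - 7*r^2 - 43*r + 42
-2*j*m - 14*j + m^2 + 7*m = (-2*j + m)*(m + 7)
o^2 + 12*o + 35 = (o + 5)*(o + 7)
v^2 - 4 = (v - 2)*(v + 2)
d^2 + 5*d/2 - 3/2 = (d - 1/2)*(d + 3)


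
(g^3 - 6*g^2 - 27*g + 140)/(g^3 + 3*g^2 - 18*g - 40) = (g - 7)/(g + 2)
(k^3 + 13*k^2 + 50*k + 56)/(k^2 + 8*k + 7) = (k^2 + 6*k + 8)/(k + 1)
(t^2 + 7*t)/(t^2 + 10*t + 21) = t/(t + 3)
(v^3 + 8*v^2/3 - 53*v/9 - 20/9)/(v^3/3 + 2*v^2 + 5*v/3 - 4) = (9*v^2 - 12*v - 5)/(3*(v^2 + 2*v - 3))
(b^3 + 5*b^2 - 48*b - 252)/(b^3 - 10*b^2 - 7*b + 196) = (b^2 + 12*b + 36)/(b^2 - 3*b - 28)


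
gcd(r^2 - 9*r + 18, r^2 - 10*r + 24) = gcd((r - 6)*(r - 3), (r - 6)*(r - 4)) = r - 6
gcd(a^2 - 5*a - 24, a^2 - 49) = 1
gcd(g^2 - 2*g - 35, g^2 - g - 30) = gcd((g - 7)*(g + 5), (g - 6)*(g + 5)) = g + 5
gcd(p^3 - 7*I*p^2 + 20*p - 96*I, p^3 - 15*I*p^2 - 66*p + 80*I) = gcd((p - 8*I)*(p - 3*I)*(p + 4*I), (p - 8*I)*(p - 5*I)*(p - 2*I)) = p - 8*I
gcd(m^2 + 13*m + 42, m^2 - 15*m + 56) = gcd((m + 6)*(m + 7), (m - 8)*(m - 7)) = 1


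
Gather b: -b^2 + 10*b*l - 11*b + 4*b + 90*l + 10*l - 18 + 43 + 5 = -b^2 + b*(10*l - 7) + 100*l + 30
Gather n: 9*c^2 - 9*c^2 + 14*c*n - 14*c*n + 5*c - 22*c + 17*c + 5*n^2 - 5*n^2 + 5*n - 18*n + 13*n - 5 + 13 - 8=0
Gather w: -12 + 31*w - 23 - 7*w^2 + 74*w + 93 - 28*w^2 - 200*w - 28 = -35*w^2 - 95*w + 30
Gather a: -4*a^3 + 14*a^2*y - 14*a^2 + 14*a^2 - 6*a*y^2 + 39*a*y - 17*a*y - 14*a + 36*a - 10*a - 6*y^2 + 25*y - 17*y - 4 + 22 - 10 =-4*a^3 + 14*a^2*y + a*(-6*y^2 + 22*y + 12) - 6*y^2 + 8*y + 8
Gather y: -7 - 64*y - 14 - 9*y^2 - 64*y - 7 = -9*y^2 - 128*y - 28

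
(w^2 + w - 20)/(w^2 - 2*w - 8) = (w + 5)/(w + 2)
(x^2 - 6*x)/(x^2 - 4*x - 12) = x/(x + 2)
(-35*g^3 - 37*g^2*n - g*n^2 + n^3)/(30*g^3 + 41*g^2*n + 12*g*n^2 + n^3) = (-7*g + n)/(6*g + n)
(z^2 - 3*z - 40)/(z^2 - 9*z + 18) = (z^2 - 3*z - 40)/(z^2 - 9*z + 18)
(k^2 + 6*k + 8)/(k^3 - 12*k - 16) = (k + 4)/(k^2 - 2*k - 8)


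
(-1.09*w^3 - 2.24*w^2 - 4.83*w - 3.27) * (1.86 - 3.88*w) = 4.2292*w^4 + 6.6638*w^3 + 14.574*w^2 + 3.7038*w - 6.0822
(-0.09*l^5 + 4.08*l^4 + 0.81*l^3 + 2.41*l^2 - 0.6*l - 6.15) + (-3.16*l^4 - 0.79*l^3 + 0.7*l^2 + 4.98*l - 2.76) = -0.09*l^5 + 0.92*l^4 + 0.02*l^3 + 3.11*l^2 + 4.38*l - 8.91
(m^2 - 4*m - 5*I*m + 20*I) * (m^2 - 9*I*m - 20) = m^4 - 4*m^3 - 14*I*m^3 - 65*m^2 + 56*I*m^2 + 260*m + 100*I*m - 400*I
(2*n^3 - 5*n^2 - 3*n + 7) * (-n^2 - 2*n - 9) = -2*n^5 + n^4 - 5*n^3 + 44*n^2 + 13*n - 63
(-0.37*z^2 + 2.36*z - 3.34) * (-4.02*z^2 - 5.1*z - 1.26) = 1.4874*z^4 - 7.6002*z^3 + 1.857*z^2 + 14.0604*z + 4.2084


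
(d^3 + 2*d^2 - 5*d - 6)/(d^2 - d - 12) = (d^2 - d - 2)/(d - 4)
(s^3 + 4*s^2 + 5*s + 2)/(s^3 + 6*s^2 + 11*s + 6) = (s + 1)/(s + 3)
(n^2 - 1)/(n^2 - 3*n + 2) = (n + 1)/(n - 2)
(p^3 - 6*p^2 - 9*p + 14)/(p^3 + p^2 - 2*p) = (p - 7)/p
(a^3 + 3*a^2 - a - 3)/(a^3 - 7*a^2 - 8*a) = (a^2 + 2*a - 3)/(a*(a - 8))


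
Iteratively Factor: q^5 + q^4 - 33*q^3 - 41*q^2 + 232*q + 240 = (q + 4)*(q^4 - 3*q^3 - 21*q^2 + 43*q + 60) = (q + 1)*(q + 4)*(q^3 - 4*q^2 - 17*q + 60) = (q + 1)*(q + 4)^2*(q^2 - 8*q + 15) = (q - 3)*(q + 1)*(q + 4)^2*(q - 5)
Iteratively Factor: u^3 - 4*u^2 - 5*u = (u + 1)*(u^2 - 5*u) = (u - 5)*(u + 1)*(u)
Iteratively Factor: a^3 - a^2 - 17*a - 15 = (a + 1)*(a^2 - 2*a - 15) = (a - 5)*(a + 1)*(a + 3)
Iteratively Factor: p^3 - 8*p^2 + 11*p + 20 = (p - 4)*(p^2 - 4*p - 5) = (p - 5)*(p - 4)*(p + 1)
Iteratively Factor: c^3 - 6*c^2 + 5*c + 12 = (c - 3)*(c^2 - 3*c - 4) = (c - 4)*(c - 3)*(c + 1)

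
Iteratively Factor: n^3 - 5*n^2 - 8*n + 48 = (n - 4)*(n^2 - n - 12) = (n - 4)^2*(n + 3)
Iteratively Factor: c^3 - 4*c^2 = (c)*(c^2 - 4*c) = c*(c - 4)*(c)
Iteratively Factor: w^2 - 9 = (w + 3)*(w - 3)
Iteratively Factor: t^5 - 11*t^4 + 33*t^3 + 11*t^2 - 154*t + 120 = (t - 3)*(t^4 - 8*t^3 + 9*t^2 + 38*t - 40) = (t - 4)*(t - 3)*(t^3 - 4*t^2 - 7*t + 10) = (t - 4)*(t - 3)*(t + 2)*(t^2 - 6*t + 5) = (t - 4)*(t - 3)*(t - 1)*(t + 2)*(t - 5)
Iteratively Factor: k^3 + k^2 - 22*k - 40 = (k + 4)*(k^2 - 3*k - 10) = (k + 2)*(k + 4)*(k - 5)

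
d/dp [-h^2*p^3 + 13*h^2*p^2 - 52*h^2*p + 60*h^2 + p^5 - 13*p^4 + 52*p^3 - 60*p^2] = -3*h^2*p^2 + 26*h^2*p - 52*h^2 + 5*p^4 - 52*p^3 + 156*p^2 - 120*p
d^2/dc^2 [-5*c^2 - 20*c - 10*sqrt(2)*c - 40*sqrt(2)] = -10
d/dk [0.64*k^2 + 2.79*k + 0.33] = 1.28*k + 2.79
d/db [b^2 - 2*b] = 2*b - 2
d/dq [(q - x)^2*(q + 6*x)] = (q - x)*(3*q + 11*x)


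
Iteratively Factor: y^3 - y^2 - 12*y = (y)*(y^2 - y - 12) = y*(y - 4)*(y + 3)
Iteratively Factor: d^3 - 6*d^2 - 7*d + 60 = (d - 4)*(d^2 - 2*d - 15) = (d - 5)*(d - 4)*(d + 3)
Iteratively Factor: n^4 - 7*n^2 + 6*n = (n + 3)*(n^3 - 3*n^2 + 2*n) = n*(n + 3)*(n^2 - 3*n + 2) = n*(n - 1)*(n + 3)*(n - 2)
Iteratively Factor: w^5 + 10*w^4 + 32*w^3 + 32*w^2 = (w)*(w^4 + 10*w^3 + 32*w^2 + 32*w) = w^2*(w^3 + 10*w^2 + 32*w + 32) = w^2*(w + 2)*(w^2 + 8*w + 16) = w^2*(w + 2)*(w + 4)*(w + 4)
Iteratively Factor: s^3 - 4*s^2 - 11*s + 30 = (s - 2)*(s^2 - 2*s - 15) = (s - 2)*(s + 3)*(s - 5)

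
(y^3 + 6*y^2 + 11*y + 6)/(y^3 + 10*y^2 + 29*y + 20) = (y^2 + 5*y + 6)/(y^2 + 9*y + 20)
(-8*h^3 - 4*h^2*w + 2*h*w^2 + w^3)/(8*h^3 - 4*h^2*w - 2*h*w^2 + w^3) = (2*h + w)/(-2*h + w)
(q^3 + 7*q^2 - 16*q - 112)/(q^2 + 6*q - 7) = (q^2 - 16)/(q - 1)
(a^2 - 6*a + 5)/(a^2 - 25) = (a - 1)/(a + 5)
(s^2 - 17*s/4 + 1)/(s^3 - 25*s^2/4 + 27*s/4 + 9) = (4*s - 1)/(4*s^2 - 9*s - 9)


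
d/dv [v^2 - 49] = 2*v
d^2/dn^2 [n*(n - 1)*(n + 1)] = 6*n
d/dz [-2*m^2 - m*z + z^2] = -m + 2*z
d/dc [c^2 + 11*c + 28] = 2*c + 11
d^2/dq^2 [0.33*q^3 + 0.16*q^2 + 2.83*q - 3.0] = 1.98*q + 0.32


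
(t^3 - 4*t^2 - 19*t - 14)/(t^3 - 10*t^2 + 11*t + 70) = (t + 1)/(t - 5)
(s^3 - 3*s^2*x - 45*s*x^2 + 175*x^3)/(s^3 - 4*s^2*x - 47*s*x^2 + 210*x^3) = (-s + 5*x)/(-s + 6*x)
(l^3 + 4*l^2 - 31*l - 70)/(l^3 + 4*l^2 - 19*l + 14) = (l^2 - 3*l - 10)/(l^2 - 3*l + 2)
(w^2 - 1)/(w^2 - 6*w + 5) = (w + 1)/(w - 5)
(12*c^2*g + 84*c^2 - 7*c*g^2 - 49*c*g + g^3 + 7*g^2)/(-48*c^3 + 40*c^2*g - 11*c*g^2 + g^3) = (-g - 7)/(4*c - g)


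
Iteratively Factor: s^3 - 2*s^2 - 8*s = (s + 2)*(s^2 - 4*s) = s*(s + 2)*(s - 4)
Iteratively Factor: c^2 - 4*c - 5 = (c + 1)*(c - 5)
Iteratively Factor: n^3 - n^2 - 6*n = (n + 2)*(n^2 - 3*n) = n*(n + 2)*(n - 3)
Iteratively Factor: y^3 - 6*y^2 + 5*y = (y - 1)*(y^2 - 5*y) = y*(y - 1)*(y - 5)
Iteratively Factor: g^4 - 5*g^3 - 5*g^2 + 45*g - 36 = (g - 4)*(g^3 - g^2 - 9*g + 9) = (g - 4)*(g + 3)*(g^2 - 4*g + 3) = (g - 4)*(g - 3)*(g + 3)*(g - 1)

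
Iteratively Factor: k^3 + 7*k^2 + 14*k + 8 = (k + 1)*(k^2 + 6*k + 8) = (k + 1)*(k + 4)*(k + 2)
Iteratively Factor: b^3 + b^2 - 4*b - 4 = (b + 1)*(b^2 - 4) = (b - 2)*(b + 1)*(b + 2)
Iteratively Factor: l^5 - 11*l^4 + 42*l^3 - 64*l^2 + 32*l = (l - 1)*(l^4 - 10*l^3 + 32*l^2 - 32*l) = (l - 2)*(l - 1)*(l^3 - 8*l^2 + 16*l) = l*(l - 2)*(l - 1)*(l^2 - 8*l + 16) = l*(l - 4)*(l - 2)*(l - 1)*(l - 4)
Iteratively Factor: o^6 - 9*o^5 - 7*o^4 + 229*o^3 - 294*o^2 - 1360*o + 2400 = (o + 4)*(o^5 - 13*o^4 + 45*o^3 + 49*o^2 - 490*o + 600) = (o - 2)*(o + 4)*(o^4 - 11*o^3 + 23*o^2 + 95*o - 300) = (o - 2)*(o + 3)*(o + 4)*(o^3 - 14*o^2 + 65*o - 100) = (o - 4)*(o - 2)*(o + 3)*(o + 4)*(o^2 - 10*o + 25) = (o - 5)*(o - 4)*(o - 2)*(o + 3)*(o + 4)*(o - 5)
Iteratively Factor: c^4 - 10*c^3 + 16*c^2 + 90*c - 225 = (c - 5)*(c^3 - 5*c^2 - 9*c + 45) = (c - 5)*(c + 3)*(c^2 - 8*c + 15) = (c - 5)^2*(c + 3)*(c - 3)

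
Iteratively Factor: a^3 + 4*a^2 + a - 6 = (a + 3)*(a^2 + a - 2) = (a + 2)*(a + 3)*(a - 1)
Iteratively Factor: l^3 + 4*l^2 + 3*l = (l + 1)*(l^2 + 3*l) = (l + 1)*(l + 3)*(l)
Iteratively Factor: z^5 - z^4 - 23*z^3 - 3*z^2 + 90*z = (z - 2)*(z^4 + z^3 - 21*z^2 - 45*z) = (z - 2)*(z + 3)*(z^3 - 2*z^2 - 15*z) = (z - 5)*(z - 2)*(z + 3)*(z^2 + 3*z) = (z - 5)*(z - 2)*(z + 3)^2*(z)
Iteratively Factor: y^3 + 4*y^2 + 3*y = (y)*(y^2 + 4*y + 3) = y*(y + 3)*(y + 1)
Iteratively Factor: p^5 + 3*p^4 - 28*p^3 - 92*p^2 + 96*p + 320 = (p + 4)*(p^4 - p^3 - 24*p^2 + 4*p + 80) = (p + 4)^2*(p^3 - 5*p^2 - 4*p + 20) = (p - 5)*(p + 4)^2*(p^2 - 4) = (p - 5)*(p + 2)*(p + 4)^2*(p - 2)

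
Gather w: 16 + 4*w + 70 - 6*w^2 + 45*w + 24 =-6*w^2 + 49*w + 110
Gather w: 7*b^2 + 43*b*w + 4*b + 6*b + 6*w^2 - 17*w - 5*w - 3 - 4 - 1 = 7*b^2 + 10*b + 6*w^2 + w*(43*b - 22) - 8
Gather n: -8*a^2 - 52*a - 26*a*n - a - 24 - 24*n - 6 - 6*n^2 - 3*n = -8*a^2 - 53*a - 6*n^2 + n*(-26*a - 27) - 30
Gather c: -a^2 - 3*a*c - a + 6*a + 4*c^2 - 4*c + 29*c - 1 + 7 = -a^2 + 5*a + 4*c^2 + c*(25 - 3*a) + 6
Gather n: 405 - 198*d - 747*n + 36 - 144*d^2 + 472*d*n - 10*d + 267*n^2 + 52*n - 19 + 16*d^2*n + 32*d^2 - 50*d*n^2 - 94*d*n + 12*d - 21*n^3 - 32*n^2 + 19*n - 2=-112*d^2 - 196*d - 21*n^3 + n^2*(235 - 50*d) + n*(16*d^2 + 378*d - 676) + 420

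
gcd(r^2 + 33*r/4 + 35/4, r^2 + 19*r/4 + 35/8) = r + 5/4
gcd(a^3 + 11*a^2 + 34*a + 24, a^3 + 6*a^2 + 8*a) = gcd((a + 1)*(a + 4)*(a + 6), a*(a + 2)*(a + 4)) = a + 4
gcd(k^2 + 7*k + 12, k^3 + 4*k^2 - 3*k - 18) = k + 3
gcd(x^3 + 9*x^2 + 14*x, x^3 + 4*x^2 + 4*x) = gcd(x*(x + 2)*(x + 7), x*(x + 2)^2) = x^2 + 2*x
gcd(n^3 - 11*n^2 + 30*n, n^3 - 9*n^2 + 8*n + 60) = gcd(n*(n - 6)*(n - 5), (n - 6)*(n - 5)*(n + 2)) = n^2 - 11*n + 30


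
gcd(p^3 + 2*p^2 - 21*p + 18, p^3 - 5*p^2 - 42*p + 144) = p^2 + 3*p - 18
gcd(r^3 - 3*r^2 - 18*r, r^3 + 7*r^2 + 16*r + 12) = r + 3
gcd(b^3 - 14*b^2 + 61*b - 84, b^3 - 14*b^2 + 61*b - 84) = b^3 - 14*b^2 + 61*b - 84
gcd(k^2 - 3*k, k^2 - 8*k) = k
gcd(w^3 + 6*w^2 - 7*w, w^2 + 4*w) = w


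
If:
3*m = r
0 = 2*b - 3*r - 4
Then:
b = 3*r/2 + 2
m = r/3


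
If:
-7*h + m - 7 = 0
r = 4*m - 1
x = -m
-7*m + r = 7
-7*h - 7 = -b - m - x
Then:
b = -8/3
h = -29/21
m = -8/3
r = -35/3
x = 8/3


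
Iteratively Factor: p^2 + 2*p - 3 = (p - 1)*(p + 3)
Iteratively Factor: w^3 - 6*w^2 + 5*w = (w - 5)*(w^2 - w) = (w - 5)*(w - 1)*(w)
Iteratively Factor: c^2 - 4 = (c - 2)*(c + 2)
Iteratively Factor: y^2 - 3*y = (y - 3)*(y)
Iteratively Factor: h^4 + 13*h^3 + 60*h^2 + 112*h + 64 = (h + 4)*(h^3 + 9*h^2 + 24*h + 16) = (h + 4)^2*(h^2 + 5*h + 4) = (h + 4)^3*(h + 1)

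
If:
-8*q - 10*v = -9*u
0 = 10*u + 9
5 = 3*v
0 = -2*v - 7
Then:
No Solution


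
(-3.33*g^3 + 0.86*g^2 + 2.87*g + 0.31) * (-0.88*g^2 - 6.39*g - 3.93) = 2.9304*g^5 + 20.5219*g^4 + 5.0659*g^3 - 21.9919*g^2 - 13.26*g - 1.2183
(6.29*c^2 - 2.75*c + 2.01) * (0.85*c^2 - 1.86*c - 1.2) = 5.3465*c^4 - 14.0369*c^3 - 0.7245*c^2 - 0.4386*c - 2.412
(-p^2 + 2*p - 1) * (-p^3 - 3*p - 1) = p^5 - 2*p^4 + 4*p^3 - 5*p^2 + p + 1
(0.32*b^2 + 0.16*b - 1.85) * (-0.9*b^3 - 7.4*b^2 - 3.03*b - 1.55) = -0.288*b^5 - 2.512*b^4 - 0.4886*b^3 + 12.7092*b^2 + 5.3575*b + 2.8675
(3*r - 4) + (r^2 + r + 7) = r^2 + 4*r + 3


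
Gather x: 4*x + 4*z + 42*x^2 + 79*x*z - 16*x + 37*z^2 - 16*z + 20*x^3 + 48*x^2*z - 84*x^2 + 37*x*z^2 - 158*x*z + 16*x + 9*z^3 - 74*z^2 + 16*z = 20*x^3 + x^2*(48*z - 42) + x*(37*z^2 - 79*z + 4) + 9*z^3 - 37*z^2 + 4*z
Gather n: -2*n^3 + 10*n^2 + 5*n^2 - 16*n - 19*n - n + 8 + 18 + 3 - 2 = -2*n^3 + 15*n^2 - 36*n + 27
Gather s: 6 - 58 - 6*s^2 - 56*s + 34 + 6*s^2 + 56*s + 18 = 0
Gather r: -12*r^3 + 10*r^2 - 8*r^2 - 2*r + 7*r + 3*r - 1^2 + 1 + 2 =-12*r^3 + 2*r^2 + 8*r + 2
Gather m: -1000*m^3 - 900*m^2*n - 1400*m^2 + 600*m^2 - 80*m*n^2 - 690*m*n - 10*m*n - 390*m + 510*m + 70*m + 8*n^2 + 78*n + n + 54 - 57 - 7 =-1000*m^3 + m^2*(-900*n - 800) + m*(-80*n^2 - 700*n + 190) + 8*n^2 + 79*n - 10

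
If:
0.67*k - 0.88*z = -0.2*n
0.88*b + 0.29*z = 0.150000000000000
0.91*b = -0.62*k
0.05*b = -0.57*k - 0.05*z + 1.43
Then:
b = -1.50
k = 2.20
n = 14.90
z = 5.06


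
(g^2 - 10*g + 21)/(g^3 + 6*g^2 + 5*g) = (g^2 - 10*g + 21)/(g*(g^2 + 6*g + 5))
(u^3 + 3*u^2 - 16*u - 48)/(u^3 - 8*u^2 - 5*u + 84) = (u + 4)/(u - 7)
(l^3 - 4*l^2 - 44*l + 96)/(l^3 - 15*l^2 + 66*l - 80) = (l + 6)/(l - 5)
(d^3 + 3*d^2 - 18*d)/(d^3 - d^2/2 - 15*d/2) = 2*(d + 6)/(2*d + 5)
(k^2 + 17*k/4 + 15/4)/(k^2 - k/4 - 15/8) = 2*(k + 3)/(2*k - 3)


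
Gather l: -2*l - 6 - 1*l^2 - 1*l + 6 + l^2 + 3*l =0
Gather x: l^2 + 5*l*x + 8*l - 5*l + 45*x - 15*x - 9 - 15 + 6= l^2 + 3*l + x*(5*l + 30) - 18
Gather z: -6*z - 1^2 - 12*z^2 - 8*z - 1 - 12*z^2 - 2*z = -24*z^2 - 16*z - 2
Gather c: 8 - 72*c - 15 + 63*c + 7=-9*c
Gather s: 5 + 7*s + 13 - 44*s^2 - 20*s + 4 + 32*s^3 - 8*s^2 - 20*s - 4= 32*s^3 - 52*s^2 - 33*s + 18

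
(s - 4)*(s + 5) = s^2 + s - 20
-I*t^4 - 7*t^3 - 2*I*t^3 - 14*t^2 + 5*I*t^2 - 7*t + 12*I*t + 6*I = (t + 1)*(t - 6*I)*(t - I)*(-I*t - I)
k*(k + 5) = k^2 + 5*k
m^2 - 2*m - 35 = (m - 7)*(m + 5)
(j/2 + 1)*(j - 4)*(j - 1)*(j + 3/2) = j^4/2 - 3*j^3/4 - 21*j^2/4 - j/2 + 6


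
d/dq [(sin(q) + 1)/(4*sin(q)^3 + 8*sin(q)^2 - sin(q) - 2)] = (-22*sin(q) + 2*sin(3*q) + 10*cos(2*q) - 11)*cos(q)/(4*sin(q)^3 + 8*sin(q)^2 - sin(q) - 2)^2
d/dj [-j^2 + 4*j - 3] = 4 - 2*j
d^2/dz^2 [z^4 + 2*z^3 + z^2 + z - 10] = 12*z^2 + 12*z + 2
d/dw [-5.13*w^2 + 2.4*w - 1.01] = 2.4 - 10.26*w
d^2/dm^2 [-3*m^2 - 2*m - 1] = -6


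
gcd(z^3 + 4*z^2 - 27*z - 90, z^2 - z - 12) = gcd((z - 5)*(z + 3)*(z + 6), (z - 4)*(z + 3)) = z + 3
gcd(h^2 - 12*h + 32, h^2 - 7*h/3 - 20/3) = h - 4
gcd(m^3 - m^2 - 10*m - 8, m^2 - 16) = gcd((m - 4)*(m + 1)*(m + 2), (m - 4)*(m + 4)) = m - 4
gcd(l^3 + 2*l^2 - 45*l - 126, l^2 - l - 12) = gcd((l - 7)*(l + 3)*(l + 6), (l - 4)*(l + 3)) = l + 3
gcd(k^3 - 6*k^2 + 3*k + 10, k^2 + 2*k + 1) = k + 1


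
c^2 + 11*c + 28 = (c + 4)*(c + 7)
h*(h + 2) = h^2 + 2*h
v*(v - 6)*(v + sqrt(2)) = v^3 - 6*v^2 + sqrt(2)*v^2 - 6*sqrt(2)*v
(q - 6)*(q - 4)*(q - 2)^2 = q^4 - 14*q^3 + 68*q^2 - 136*q + 96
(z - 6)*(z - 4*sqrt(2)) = z^2 - 6*z - 4*sqrt(2)*z + 24*sqrt(2)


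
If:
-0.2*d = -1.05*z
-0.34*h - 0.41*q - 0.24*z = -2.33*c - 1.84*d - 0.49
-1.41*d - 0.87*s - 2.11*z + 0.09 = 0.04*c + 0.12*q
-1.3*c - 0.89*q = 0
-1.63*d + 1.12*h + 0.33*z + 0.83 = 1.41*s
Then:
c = -4.05352084943365*z - 0.243748080168211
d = 5.25*z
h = -7.2125340324478*z - 0.658552943074939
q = 5.92087315085815*z + 0.356036521594017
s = 0.0655465984085592 - 11.5642114300295*z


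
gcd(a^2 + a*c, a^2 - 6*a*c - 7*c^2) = a + c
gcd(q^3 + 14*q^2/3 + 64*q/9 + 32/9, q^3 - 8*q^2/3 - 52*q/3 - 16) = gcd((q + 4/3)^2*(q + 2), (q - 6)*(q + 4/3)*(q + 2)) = q^2 + 10*q/3 + 8/3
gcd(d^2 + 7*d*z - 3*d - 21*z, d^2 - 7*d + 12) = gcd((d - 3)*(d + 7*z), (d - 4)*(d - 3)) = d - 3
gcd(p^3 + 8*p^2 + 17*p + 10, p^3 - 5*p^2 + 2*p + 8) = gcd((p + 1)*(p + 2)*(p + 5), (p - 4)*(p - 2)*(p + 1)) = p + 1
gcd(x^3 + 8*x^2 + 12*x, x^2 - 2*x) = x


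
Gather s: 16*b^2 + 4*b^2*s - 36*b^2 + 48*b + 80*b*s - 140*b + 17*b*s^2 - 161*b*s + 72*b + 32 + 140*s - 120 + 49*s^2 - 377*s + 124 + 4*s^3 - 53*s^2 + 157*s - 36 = -20*b^2 - 20*b + 4*s^3 + s^2*(17*b - 4) + s*(4*b^2 - 81*b - 80)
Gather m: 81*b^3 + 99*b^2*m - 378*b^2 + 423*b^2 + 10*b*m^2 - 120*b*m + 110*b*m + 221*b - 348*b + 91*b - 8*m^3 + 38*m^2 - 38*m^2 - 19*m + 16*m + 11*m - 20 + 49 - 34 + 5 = 81*b^3 + 45*b^2 + 10*b*m^2 - 36*b - 8*m^3 + m*(99*b^2 - 10*b + 8)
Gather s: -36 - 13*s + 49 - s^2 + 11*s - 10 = -s^2 - 2*s + 3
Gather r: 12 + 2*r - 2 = 2*r + 10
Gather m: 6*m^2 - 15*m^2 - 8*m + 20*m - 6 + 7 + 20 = -9*m^2 + 12*m + 21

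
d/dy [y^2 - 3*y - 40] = 2*y - 3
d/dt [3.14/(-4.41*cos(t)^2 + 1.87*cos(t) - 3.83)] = (5.8718 - 27.6948*cos(t))*sin(t)/(4.41*cos(t)^2 - 1.87*cos(t) + 3.83)^2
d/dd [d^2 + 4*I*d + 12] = 2*d + 4*I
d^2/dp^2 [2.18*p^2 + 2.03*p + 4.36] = 4.36000000000000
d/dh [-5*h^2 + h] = 1 - 10*h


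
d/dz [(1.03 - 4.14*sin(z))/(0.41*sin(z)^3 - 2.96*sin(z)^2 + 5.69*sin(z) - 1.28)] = (3.3948*sin(z)^3 - 13.5213*sin(z)^2 + 6.0976*sin(z) - 0.561500000000001)*cos(z)/(0.1681*sin(z)^6 - 2.4272*sin(z)^5 + 13.4274*sin(z)^4 - 34.7344*sin(z)^3 + 39.9537*sin(z)^2 - 14.5664*sin(z) + 1.6384)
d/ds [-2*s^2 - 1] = -4*s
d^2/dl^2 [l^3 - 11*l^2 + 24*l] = 6*l - 22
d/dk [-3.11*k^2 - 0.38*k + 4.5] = -6.22*k - 0.38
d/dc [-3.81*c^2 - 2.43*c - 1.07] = -7.62*c - 2.43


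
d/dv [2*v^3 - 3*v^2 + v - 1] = 6*v^2 - 6*v + 1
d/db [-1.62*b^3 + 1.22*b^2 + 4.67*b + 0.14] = -4.86*b^2 + 2.44*b + 4.67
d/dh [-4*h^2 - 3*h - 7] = -8*h - 3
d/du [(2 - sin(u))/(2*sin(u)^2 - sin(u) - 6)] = 2*cos(u)/(2*sin(u) + 3)^2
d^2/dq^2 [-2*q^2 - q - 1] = -4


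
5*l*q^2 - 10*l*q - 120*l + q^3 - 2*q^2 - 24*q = (5*l + q)*(q - 6)*(q + 4)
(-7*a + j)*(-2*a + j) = 14*a^2 - 9*a*j + j^2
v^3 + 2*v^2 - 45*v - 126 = (v - 7)*(v + 3)*(v + 6)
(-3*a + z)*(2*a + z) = -6*a^2 - a*z + z^2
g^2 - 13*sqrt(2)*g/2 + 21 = (g - 7*sqrt(2)/2)*(g - 3*sqrt(2))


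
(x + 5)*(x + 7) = x^2 + 12*x + 35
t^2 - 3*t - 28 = (t - 7)*(t + 4)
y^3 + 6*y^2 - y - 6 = (y - 1)*(y + 1)*(y + 6)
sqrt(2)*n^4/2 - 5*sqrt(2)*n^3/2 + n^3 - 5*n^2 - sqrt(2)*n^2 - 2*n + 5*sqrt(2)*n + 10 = (n - 5)*(n - sqrt(2))*(n + sqrt(2))*(sqrt(2)*n/2 + 1)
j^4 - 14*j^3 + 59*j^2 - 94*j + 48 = (j - 8)*(j - 3)*(j - 2)*(j - 1)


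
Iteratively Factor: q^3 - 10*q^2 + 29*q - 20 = (q - 1)*(q^2 - 9*q + 20) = (q - 5)*(q - 1)*(q - 4)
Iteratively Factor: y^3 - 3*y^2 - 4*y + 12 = (y - 3)*(y^2 - 4) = (y - 3)*(y - 2)*(y + 2)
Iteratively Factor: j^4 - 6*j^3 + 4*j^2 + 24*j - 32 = (j + 2)*(j^3 - 8*j^2 + 20*j - 16) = (j - 2)*(j + 2)*(j^2 - 6*j + 8) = (j - 2)^2*(j + 2)*(j - 4)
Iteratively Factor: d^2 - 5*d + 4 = (d - 4)*(d - 1)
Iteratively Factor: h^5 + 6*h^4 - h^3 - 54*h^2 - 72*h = (h - 3)*(h^4 + 9*h^3 + 26*h^2 + 24*h) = (h - 3)*(h + 2)*(h^3 + 7*h^2 + 12*h) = (h - 3)*(h + 2)*(h + 4)*(h^2 + 3*h) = h*(h - 3)*(h + 2)*(h + 4)*(h + 3)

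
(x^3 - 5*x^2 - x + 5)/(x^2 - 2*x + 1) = (x^2 - 4*x - 5)/(x - 1)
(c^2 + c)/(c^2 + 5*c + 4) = c/(c + 4)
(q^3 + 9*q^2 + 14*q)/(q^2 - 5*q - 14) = q*(q + 7)/(q - 7)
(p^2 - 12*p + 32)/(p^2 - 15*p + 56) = (p - 4)/(p - 7)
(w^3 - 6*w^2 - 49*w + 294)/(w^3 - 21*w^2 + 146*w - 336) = (w + 7)/(w - 8)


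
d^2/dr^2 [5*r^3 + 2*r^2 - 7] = 30*r + 4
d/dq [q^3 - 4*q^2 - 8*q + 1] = 3*q^2 - 8*q - 8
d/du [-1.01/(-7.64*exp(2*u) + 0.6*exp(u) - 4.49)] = (0.606 - 15.4328*exp(u))*exp(u)/(7.64*exp(2*u) - 0.6*exp(u) + 4.49)^2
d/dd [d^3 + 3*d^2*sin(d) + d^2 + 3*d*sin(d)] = 3*d^2*cos(d) + 3*d^2 + 6*d*sin(d) + 3*d*cos(d) + 2*d + 3*sin(d)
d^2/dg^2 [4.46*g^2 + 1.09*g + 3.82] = 8.92000000000000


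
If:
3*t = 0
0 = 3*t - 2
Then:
No Solution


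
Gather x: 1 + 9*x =9*x + 1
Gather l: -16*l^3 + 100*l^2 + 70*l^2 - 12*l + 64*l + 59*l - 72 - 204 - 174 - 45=-16*l^3 + 170*l^2 + 111*l - 495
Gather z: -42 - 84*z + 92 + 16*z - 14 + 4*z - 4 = 32 - 64*z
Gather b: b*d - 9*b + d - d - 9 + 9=b*(d - 9)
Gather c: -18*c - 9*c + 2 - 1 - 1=-27*c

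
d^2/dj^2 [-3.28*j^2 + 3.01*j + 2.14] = -6.56000000000000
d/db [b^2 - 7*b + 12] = 2*b - 7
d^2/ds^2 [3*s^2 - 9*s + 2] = 6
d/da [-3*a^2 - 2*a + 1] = -6*a - 2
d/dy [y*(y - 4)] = 2*y - 4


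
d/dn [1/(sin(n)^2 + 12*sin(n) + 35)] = -2*(sin(n) + 6)*cos(n)/(sin(n)^2 + 12*sin(n) + 35)^2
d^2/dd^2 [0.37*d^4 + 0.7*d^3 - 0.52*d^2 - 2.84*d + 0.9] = 4.44*d^2 + 4.2*d - 1.04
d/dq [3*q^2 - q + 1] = 6*q - 1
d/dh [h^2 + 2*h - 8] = 2*h + 2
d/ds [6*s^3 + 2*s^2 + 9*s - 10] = 18*s^2 + 4*s + 9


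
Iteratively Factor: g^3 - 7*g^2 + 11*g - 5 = (g - 5)*(g^2 - 2*g + 1) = (g - 5)*(g - 1)*(g - 1)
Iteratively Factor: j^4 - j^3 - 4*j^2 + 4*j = (j)*(j^3 - j^2 - 4*j + 4) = j*(j + 2)*(j^2 - 3*j + 2) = j*(j - 2)*(j + 2)*(j - 1)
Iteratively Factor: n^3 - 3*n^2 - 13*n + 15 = (n + 3)*(n^2 - 6*n + 5) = (n - 5)*(n + 3)*(n - 1)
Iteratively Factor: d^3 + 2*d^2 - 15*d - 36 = (d + 3)*(d^2 - d - 12) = (d - 4)*(d + 3)*(d + 3)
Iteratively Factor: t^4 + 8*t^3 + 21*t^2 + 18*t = (t)*(t^3 + 8*t^2 + 21*t + 18) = t*(t + 3)*(t^2 + 5*t + 6) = t*(t + 2)*(t + 3)*(t + 3)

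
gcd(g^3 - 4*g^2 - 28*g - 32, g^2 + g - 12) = 1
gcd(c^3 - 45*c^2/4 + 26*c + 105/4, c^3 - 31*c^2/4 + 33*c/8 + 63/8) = c^2 - 25*c/4 - 21/4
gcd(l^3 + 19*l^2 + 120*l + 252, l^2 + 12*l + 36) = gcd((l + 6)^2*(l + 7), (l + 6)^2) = l^2 + 12*l + 36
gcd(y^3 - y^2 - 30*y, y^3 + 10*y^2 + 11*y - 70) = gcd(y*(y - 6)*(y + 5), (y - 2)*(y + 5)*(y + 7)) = y + 5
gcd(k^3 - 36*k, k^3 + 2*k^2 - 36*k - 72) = k^2 - 36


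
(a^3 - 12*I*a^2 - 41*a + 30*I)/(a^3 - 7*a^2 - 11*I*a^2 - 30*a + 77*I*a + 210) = (a - I)/(a - 7)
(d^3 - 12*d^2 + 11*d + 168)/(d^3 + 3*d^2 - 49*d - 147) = (d - 8)/(d + 7)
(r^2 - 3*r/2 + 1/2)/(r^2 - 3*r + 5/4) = 2*(r - 1)/(2*r - 5)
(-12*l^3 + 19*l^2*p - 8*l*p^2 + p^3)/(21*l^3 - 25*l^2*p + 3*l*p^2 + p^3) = (-4*l + p)/(7*l + p)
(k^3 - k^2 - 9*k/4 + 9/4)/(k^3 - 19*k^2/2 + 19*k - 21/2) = (k + 3/2)/(k - 7)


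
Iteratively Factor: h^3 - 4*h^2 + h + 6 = (h - 2)*(h^2 - 2*h - 3) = (h - 2)*(h + 1)*(h - 3)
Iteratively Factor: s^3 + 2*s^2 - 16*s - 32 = (s + 4)*(s^2 - 2*s - 8) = (s - 4)*(s + 4)*(s + 2)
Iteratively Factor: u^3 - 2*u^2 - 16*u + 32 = (u + 4)*(u^2 - 6*u + 8) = (u - 2)*(u + 4)*(u - 4)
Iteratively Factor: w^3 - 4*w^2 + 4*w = (w - 2)*(w^2 - 2*w) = (w - 2)^2*(w)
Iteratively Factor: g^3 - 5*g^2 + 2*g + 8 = (g + 1)*(g^2 - 6*g + 8) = (g - 2)*(g + 1)*(g - 4)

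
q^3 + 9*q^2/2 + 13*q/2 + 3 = (q + 1)*(q + 3/2)*(q + 2)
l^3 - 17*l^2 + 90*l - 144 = (l - 8)*(l - 6)*(l - 3)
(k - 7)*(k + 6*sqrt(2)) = k^2 - 7*k + 6*sqrt(2)*k - 42*sqrt(2)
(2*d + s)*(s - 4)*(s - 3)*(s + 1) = 2*d*s^3 - 12*d*s^2 + 10*d*s + 24*d + s^4 - 6*s^3 + 5*s^2 + 12*s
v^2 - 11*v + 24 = (v - 8)*(v - 3)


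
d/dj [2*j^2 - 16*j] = 4*j - 16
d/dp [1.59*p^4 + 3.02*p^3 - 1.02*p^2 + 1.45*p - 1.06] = 6.36*p^3 + 9.06*p^2 - 2.04*p + 1.45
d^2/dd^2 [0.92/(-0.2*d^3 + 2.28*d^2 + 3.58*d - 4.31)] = ((1.104*d - 4.1952)*(0.2*d^3 - 2.28*d^2 - 3.58*d + 4.31) - 0.92*(-1.2*d^2 + 9.12*d + 7.16)*(-0.6*d^2 + 4.56*d + 3.58))/(0.2*d^3 - 2.28*d^2 - 3.58*d + 4.31)^3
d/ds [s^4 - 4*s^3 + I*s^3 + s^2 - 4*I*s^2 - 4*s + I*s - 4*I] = 4*s^3 + s^2*(-12 + 3*I) + s*(2 - 8*I) - 4 + I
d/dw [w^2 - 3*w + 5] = 2*w - 3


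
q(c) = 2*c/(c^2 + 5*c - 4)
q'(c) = 2*c*(-2*c - 5)/(c^2 + 5*c - 4)^2 + 2/(c^2 + 5*c - 4) = 2*(-c^2 - 4)/(c^4 + 10*c^3 + 17*c^2 - 40*c + 16)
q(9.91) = 0.14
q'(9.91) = -0.01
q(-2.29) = 0.45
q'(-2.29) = -0.18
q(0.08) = -0.04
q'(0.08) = -0.62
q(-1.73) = 0.36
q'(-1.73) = -0.15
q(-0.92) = 0.24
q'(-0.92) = -0.16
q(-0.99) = 0.25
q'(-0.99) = -0.16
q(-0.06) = 0.03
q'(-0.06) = -0.43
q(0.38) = -0.39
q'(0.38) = -2.17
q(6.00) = 0.19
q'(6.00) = -0.02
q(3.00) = 0.30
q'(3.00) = -0.06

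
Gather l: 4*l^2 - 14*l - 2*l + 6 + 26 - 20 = 4*l^2 - 16*l + 12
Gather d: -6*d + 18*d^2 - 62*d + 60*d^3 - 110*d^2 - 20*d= 60*d^3 - 92*d^2 - 88*d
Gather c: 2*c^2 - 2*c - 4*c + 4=2*c^2 - 6*c + 4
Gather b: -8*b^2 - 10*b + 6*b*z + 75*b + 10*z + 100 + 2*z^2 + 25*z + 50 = -8*b^2 + b*(6*z + 65) + 2*z^2 + 35*z + 150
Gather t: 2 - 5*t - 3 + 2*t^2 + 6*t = 2*t^2 + t - 1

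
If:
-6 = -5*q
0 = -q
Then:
No Solution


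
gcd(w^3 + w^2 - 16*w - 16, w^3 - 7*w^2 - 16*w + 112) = w^2 - 16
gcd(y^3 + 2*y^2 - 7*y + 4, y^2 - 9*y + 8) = y - 1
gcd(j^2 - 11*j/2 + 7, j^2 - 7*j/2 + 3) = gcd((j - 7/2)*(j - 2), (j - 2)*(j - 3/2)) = j - 2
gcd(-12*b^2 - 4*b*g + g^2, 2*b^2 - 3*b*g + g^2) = 1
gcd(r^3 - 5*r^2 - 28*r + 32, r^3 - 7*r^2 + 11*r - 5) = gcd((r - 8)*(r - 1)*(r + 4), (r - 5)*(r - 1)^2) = r - 1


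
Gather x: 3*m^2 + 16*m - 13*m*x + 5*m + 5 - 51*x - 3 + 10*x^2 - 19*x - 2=3*m^2 + 21*m + 10*x^2 + x*(-13*m - 70)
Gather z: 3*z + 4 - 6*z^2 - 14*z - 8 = -6*z^2 - 11*z - 4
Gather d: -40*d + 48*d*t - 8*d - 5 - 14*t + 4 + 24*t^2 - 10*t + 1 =d*(48*t - 48) + 24*t^2 - 24*t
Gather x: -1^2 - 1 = -2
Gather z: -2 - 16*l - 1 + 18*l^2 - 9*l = 18*l^2 - 25*l - 3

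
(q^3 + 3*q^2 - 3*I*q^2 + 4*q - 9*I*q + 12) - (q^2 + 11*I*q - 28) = q^3 + 2*q^2 - 3*I*q^2 + 4*q - 20*I*q + 40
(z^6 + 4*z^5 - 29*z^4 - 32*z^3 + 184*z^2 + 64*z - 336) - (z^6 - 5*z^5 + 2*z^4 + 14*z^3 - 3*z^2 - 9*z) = 9*z^5 - 31*z^4 - 46*z^3 + 187*z^2 + 73*z - 336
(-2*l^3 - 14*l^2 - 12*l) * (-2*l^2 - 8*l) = 4*l^5 + 44*l^4 + 136*l^3 + 96*l^2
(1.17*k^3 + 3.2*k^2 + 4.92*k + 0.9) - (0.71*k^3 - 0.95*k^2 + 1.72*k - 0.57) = 0.46*k^3 + 4.15*k^2 + 3.2*k + 1.47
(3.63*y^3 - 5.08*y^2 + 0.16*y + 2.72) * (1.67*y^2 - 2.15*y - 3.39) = 6.0621*y^5 - 16.2881*y^4 - 1.1165*y^3 + 21.4196*y^2 - 6.3904*y - 9.2208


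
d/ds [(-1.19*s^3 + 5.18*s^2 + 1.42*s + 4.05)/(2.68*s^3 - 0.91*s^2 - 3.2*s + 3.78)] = (-12.7995*s^4 + 0.00479999999999947*s^3 - 61.3404*s^2 + 46.5318*s + 18.3276)/(7.1824*s^6 - 4.8776*s^5 - 16.3239*s^4 + 26.0848*s^3 + 3.3604*s^2 - 24.192*s + 14.2884)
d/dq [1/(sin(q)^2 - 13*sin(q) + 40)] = (13 - 2*sin(q))*cos(q)/(sin(q)^2 - 13*sin(q) + 40)^2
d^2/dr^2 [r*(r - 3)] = 2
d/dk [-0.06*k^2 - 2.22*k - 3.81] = -0.12*k - 2.22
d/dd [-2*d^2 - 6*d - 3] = -4*d - 6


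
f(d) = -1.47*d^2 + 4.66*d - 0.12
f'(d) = 4.66 - 2.94*d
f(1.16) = 3.31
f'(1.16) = 1.25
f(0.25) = 0.95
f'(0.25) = 3.92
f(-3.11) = -28.83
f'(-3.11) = 13.80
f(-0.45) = -2.51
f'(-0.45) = 5.98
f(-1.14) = -7.34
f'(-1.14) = 8.01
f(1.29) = 3.45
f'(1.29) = 0.87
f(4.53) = -9.18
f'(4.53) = -8.66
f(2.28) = 2.86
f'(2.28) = -2.04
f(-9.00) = -161.13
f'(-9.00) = 31.12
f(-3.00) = -27.33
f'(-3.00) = 13.48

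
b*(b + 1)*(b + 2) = b^3 + 3*b^2 + 2*b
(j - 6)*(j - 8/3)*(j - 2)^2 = j^4 - 38*j^3/3 + 164*j^2/3 - 296*j/3 + 64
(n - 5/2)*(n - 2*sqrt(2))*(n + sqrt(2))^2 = n^4 - 5*n^3/2 - 6*n^2 - 4*sqrt(2)*n + 15*n + 10*sqrt(2)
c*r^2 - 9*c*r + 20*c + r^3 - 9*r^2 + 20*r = (c + r)*(r - 5)*(r - 4)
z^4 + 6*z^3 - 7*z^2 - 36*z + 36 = (z - 2)*(z - 1)*(z + 3)*(z + 6)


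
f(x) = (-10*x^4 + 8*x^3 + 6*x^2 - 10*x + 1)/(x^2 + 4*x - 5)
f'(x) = (-2*x - 4)*(-10*x^4 + 8*x^3 + 6*x^2 - 10*x + 1)/(x^2 + 4*x - 5)^2 + (-40*x^3 + 24*x^2 + 12*x - 10)/(x^2 + 4*x - 5) = 2*(-10*x^5 - 56*x^4 + 132*x^3 - 43*x^2 - 31*x + 23)/(x^4 + 8*x^3 + 6*x^2 - 40*x + 25)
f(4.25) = -85.87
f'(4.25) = -50.65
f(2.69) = -26.96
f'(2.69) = -25.37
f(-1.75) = 11.17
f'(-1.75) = -28.12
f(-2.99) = 115.78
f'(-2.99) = -182.94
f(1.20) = -7.48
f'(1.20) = 14.27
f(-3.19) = 158.40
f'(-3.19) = -246.76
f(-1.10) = 0.74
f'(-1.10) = -7.05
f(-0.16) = -0.48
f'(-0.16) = 1.67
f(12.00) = -1030.97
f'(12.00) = -196.06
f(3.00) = -35.56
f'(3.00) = -30.15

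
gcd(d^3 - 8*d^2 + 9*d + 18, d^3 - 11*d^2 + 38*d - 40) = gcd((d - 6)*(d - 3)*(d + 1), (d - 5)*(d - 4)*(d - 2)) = 1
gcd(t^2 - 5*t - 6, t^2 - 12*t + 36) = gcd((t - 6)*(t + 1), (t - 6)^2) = t - 6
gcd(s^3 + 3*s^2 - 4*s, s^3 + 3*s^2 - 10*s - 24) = s + 4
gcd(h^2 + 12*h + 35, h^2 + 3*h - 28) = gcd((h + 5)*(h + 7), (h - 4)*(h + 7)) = h + 7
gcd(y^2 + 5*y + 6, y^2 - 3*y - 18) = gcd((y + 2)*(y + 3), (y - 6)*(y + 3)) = y + 3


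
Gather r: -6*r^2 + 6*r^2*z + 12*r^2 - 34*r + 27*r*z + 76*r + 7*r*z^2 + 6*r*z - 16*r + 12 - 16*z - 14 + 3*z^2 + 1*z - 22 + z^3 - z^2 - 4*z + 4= r^2*(6*z + 6) + r*(7*z^2 + 33*z + 26) + z^3 + 2*z^2 - 19*z - 20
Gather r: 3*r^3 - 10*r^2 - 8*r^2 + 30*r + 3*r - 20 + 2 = 3*r^3 - 18*r^2 + 33*r - 18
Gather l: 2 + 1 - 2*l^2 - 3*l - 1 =-2*l^2 - 3*l + 2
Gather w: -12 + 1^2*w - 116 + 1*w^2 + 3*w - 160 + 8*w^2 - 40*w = 9*w^2 - 36*w - 288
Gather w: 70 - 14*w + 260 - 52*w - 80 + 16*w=250 - 50*w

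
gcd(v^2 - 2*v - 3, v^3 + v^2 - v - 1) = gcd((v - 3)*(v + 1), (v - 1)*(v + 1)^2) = v + 1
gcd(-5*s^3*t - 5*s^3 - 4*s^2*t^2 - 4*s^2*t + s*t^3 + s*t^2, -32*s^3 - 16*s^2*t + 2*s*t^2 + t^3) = 1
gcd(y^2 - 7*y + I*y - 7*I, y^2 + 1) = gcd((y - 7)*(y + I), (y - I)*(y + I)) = y + I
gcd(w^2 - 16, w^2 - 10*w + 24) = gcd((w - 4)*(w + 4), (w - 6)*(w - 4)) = w - 4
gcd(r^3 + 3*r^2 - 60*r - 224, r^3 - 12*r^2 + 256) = r^2 - 4*r - 32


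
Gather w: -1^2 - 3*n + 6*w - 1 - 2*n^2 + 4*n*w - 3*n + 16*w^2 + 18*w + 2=-2*n^2 - 6*n + 16*w^2 + w*(4*n + 24)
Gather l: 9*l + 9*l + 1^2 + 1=18*l + 2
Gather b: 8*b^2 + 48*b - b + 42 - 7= 8*b^2 + 47*b + 35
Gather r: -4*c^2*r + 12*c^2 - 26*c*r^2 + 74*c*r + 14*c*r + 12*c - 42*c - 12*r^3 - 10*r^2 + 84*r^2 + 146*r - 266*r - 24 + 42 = 12*c^2 - 30*c - 12*r^3 + r^2*(74 - 26*c) + r*(-4*c^2 + 88*c - 120) + 18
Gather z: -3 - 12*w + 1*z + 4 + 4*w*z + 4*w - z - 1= 4*w*z - 8*w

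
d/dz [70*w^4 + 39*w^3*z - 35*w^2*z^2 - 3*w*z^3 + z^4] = 39*w^3 - 70*w^2*z - 9*w*z^2 + 4*z^3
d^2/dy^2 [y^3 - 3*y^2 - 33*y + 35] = 6*y - 6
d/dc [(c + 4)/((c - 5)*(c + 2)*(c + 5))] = 2*(-c^3 - 7*c^2 - 8*c + 25)/(c^6 + 4*c^5 - 46*c^4 - 200*c^3 + 425*c^2 + 2500*c + 2500)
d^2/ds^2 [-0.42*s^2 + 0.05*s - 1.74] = -0.840000000000000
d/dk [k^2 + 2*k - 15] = 2*k + 2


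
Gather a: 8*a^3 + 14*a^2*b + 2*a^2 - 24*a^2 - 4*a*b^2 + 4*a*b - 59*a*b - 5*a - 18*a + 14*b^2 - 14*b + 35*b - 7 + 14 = 8*a^3 + a^2*(14*b - 22) + a*(-4*b^2 - 55*b - 23) + 14*b^2 + 21*b + 7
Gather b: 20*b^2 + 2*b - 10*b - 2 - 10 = 20*b^2 - 8*b - 12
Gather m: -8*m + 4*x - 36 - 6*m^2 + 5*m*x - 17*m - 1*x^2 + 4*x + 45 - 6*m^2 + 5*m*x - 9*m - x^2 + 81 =-12*m^2 + m*(10*x - 34) - 2*x^2 + 8*x + 90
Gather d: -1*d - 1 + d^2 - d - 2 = d^2 - 2*d - 3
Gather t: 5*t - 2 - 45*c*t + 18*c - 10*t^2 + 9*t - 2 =18*c - 10*t^2 + t*(14 - 45*c) - 4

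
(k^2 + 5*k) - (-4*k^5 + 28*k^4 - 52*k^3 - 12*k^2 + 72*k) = 4*k^5 - 28*k^4 + 52*k^3 + 13*k^2 - 67*k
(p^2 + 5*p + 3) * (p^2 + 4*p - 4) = p^4 + 9*p^3 + 19*p^2 - 8*p - 12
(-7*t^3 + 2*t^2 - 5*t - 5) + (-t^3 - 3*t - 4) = -8*t^3 + 2*t^2 - 8*t - 9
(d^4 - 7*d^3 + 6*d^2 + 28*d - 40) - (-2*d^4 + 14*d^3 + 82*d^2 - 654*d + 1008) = 3*d^4 - 21*d^3 - 76*d^2 + 682*d - 1048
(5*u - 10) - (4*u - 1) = u - 9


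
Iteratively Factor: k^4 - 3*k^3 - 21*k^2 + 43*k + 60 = (k + 4)*(k^3 - 7*k^2 + 7*k + 15) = (k + 1)*(k + 4)*(k^2 - 8*k + 15) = (k - 3)*(k + 1)*(k + 4)*(k - 5)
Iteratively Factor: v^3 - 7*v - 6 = (v + 2)*(v^2 - 2*v - 3) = (v + 1)*(v + 2)*(v - 3)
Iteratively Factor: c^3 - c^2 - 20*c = (c)*(c^2 - c - 20) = c*(c - 5)*(c + 4)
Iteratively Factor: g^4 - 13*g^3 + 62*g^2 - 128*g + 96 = (g - 4)*(g^3 - 9*g^2 + 26*g - 24) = (g - 4)*(g - 3)*(g^2 - 6*g + 8) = (g - 4)*(g - 3)*(g - 2)*(g - 4)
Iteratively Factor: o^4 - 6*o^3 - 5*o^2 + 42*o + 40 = (o + 1)*(o^3 - 7*o^2 + 2*o + 40) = (o + 1)*(o + 2)*(o^2 - 9*o + 20) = (o - 4)*(o + 1)*(o + 2)*(o - 5)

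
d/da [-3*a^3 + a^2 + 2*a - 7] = -9*a^2 + 2*a + 2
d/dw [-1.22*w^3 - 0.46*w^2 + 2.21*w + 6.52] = -3.66*w^2 - 0.92*w + 2.21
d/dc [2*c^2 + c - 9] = 4*c + 1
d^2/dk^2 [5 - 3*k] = 0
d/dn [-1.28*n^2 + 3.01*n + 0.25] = 3.01 - 2.56*n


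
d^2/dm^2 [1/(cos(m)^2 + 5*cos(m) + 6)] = (-4*sin(m)^4 + 3*sin(m)^2 + 195*cos(m)/4 - 15*cos(3*m)/4 + 39)/((cos(m) + 2)^3*(cos(m) + 3)^3)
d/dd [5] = 0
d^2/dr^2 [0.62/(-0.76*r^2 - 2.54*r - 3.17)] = (0.716224*r^2 + 2.393696*r - 0.62*(1.52*r + 2.54)*(3.04*r + 5.08) + 2.987408)/(0.76*r^2 + 2.54*r + 3.17)^3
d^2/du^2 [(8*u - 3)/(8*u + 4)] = -14/(2*u + 1)^3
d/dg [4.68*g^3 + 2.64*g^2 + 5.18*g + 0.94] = 14.04*g^2 + 5.28*g + 5.18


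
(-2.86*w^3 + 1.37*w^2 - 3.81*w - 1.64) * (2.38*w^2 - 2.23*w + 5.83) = -6.8068*w^5 + 9.6384*w^4 - 28.7967*w^3 + 12.5802*w^2 - 18.5551*w - 9.5612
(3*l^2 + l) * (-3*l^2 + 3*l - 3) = -9*l^4 + 6*l^3 - 6*l^2 - 3*l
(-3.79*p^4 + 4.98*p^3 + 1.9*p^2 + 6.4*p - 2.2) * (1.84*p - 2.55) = -6.9736*p^5 + 18.8277*p^4 - 9.203*p^3 + 6.931*p^2 - 20.368*p + 5.61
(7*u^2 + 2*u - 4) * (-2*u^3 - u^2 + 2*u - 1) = -14*u^5 - 11*u^4 + 20*u^3 + u^2 - 10*u + 4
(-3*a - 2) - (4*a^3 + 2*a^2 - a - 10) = -4*a^3 - 2*a^2 - 2*a + 8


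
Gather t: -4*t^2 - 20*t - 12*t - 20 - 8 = -4*t^2 - 32*t - 28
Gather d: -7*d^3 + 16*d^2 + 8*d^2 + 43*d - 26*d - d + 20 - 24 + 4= -7*d^3 + 24*d^2 + 16*d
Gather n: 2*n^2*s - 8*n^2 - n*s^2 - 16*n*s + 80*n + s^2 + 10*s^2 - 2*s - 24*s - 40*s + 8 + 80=n^2*(2*s - 8) + n*(-s^2 - 16*s + 80) + 11*s^2 - 66*s + 88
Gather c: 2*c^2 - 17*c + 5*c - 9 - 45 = 2*c^2 - 12*c - 54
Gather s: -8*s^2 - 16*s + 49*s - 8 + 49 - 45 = -8*s^2 + 33*s - 4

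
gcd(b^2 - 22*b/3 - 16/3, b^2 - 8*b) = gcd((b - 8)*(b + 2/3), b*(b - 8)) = b - 8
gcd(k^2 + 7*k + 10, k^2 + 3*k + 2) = k + 2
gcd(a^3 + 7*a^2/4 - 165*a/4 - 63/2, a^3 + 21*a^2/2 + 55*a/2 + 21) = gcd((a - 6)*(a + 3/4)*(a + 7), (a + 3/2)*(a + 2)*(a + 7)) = a + 7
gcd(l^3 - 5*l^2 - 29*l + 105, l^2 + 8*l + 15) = l + 5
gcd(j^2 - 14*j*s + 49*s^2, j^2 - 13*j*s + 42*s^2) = -j + 7*s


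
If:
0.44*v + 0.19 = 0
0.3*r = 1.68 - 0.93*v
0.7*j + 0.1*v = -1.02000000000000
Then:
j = -1.40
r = 6.94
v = -0.43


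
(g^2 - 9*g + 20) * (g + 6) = g^3 - 3*g^2 - 34*g + 120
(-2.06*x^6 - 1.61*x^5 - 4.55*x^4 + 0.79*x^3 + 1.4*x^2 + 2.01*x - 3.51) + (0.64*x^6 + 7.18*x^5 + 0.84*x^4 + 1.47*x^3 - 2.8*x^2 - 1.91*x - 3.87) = -1.42*x^6 + 5.57*x^5 - 3.71*x^4 + 2.26*x^3 - 1.4*x^2 + 0.0999999999999999*x - 7.38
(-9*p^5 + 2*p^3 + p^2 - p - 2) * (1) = -9*p^5 + 2*p^3 + p^2 - p - 2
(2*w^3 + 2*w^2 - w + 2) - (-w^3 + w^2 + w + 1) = 3*w^3 + w^2 - 2*w + 1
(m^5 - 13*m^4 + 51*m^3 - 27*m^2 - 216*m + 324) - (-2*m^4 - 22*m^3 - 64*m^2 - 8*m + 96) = m^5 - 11*m^4 + 73*m^3 + 37*m^2 - 208*m + 228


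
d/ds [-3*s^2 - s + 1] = -6*s - 1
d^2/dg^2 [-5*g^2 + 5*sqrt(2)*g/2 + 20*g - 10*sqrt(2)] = -10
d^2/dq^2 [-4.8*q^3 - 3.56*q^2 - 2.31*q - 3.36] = -28.8*q - 7.12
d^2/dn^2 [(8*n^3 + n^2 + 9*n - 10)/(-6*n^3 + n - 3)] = 4*(-18*n^6 - 558*n^5 + 1503*n^4 + 32*n^3 + 432*n^2 - 378*n - 13)/(216*n^9 - 108*n^7 + 324*n^6 + 18*n^5 - 108*n^4 + 161*n^3 + 9*n^2 - 27*n + 27)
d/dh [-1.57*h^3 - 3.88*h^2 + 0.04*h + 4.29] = -4.71*h^2 - 7.76*h + 0.04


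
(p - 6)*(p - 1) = p^2 - 7*p + 6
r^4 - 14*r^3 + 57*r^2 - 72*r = r*(r - 8)*(r - 3)^2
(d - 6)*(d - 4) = d^2 - 10*d + 24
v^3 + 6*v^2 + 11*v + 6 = (v + 1)*(v + 2)*(v + 3)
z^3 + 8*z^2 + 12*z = z*(z + 2)*(z + 6)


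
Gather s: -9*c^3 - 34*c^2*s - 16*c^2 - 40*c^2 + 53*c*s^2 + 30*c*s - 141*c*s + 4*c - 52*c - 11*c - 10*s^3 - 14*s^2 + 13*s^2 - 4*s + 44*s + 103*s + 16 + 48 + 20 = -9*c^3 - 56*c^2 - 59*c - 10*s^3 + s^2*(53*c - 1) + s*(-34*c^2 - 111*c + 143) + 84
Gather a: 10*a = 10*a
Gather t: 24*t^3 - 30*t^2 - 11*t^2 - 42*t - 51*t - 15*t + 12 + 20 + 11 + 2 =24*t^3 - 41*t^2 - 108*t + 45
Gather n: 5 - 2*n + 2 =7 - 2*n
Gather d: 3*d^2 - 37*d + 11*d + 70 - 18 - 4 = 3*d^2 - 26*d + 48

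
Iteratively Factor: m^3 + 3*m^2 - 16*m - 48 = (m - 4)*(m^2 + 7*m + 12) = (m - 4)*(m + 4)*(m + 3)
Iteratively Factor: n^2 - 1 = (n - 1)*(n + 1)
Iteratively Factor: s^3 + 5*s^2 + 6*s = (s + 2)*(s^2 + 3*s) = s*(s + 2)*(s + 3)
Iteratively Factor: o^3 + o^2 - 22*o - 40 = (o + 4)*(o^2 - 3*o - 10) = (o - 5)*(o + 4)*(o + 2)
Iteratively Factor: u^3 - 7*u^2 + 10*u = (u - 5)*(u^2 - 2*u) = u*(u - 5)*(u - 2)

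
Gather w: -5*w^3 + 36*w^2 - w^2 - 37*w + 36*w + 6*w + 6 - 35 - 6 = -5*w^3 + 35*w^2 + 5*w - 35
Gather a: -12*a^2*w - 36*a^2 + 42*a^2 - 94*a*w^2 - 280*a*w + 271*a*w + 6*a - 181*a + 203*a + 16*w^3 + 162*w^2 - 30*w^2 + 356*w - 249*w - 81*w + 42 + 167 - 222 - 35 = a^2*(6 - 12*w) + a*(-94*w^2 - 9*w + 28) + 16*w^3 + 132*w^2 + 26*w - 48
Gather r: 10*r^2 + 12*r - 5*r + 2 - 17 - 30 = 10*r^2 + 7*r - 45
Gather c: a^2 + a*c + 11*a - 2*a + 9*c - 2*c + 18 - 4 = a^2 + 9*a + c*(a + 7) + 14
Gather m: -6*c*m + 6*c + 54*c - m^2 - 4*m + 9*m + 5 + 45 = 60*c - m^2 + m*(5 - 6*c) + 50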